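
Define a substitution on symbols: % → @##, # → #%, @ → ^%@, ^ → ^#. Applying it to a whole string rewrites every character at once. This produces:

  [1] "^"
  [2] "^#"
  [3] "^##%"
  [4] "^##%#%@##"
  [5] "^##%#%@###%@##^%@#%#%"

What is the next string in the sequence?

^##%#%@###%@##^%@#%#%#%@##^%@#%#%^#@##^%@#%@###%@##

φ(^##%#%@###%@##^%@#%#%) expands symbol-by-symbol to ^# #% #% @## #% @## ^%@ #% #% #% @## ^%@ #% #% ^# @## ^%@ #% @## #% @##; joining the 21 pieces gives the next term.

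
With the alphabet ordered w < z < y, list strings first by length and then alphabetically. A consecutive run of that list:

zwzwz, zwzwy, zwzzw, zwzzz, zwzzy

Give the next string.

The successor of zwzzy increments the rightmost position that isn't already y and resets every position after it to w.

zwzyw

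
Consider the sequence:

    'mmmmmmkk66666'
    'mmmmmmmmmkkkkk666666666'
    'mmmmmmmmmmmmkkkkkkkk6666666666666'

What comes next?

The n-th term is 3n+3 m's then 3n-1 k's then 4n+1 6's (n = 1, 2, …).
Setting n = 4 gives 15, 11, 17 characters in each block.

mmmmmmmmmmmmmmmkkkkkkkkkkk66666666666666666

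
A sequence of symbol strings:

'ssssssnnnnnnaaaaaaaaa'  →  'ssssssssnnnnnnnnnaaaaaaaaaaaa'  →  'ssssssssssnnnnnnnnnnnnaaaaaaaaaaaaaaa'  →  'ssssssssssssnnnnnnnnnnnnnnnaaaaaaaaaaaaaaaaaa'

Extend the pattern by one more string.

ssssssssssssssnnnnnnnnnnnnnnnnnnaaaaaaaaaaaaaaaaaaaaa

Reading off run lengths: s runs 6, 8, 10, 12; n runs 6, 9, 12, 15; a runs 9, 12, 15, 18 — each is linear in n, where the shown terms are n = 2, 3, 4, 5.
Setting n = 6 gives 14, 18, 21 characters in each block.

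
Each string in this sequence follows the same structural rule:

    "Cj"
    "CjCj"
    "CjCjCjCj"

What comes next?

s(k+1) = s(k)·s(k) — each term doubles the last.
Doubling CjCjCjCj:

CjCjCjCjCjCjCjCj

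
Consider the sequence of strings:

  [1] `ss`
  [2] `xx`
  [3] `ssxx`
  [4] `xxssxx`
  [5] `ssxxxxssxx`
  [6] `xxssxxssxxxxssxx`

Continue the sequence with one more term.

This is a Fibonacci-style word recurrence s(k) = s(k−2)·s(k−1): e.g. ss·xx = ssxx.
The next term joins ssxxxxssxx and xxssxxssxxxxssxx.

ssxxxxssxxxxssxxssxxxxssxx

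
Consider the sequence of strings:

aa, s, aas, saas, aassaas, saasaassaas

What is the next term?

Each term (from the third on) is the two preceding terms concatenated in order: term 3 = aa·s = aas.
The next term joins aassaas and saasaassaas.

aassaassaasaassaas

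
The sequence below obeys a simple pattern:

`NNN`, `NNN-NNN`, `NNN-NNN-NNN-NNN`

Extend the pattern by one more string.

Every step duplicates the string with '-' between the halves.
Doubling NNN-NNN-NNN-NNN with '-' between the halves:

NNN-NNN-NNN-NNN-NNN-NNN-NNN-NNN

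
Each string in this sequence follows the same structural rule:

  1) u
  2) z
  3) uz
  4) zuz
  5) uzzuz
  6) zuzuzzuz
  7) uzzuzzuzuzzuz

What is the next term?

zuzuzzuzuzzuzzuzuzzuz

This is a Fibonacci-style word recurrence s(k) = s(k−2)·s(k−1): e.g. u·z = uz.
So term 8 is zuzuzzuz·uzzuzzuzuzzuz.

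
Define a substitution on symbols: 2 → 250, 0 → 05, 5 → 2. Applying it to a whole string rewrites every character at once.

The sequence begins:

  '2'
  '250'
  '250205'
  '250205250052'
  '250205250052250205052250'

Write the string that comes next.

Rewriting the 24 symbols of 250205250052250205052250 one by one yields 250 2 05 250 05 2 250 2 05 05 2 250 250 2 05 250 05 2 05 2 250 250 2 05; concatenated:

250205250052250205052250250205250052052250250205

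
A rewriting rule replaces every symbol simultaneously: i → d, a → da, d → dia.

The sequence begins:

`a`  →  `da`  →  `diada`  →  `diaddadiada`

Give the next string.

diaddadiadiadadiaddadiada

Rewriting each symbol of diaddadiada: d→dia, i→d, a→da, d→dia, d→dia, a→da, d→dia, i→d, a→da, d→dia, a→da, which concatenates to dia d da dia dia da dia d da dia da.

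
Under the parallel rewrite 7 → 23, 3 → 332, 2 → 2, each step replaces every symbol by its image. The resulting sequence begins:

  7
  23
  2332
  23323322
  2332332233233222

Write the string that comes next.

Applying the rule to each of the 16 symbols of 2332332233233222 gives the pieces 2 332 332 2 332 332 2 2 332 332 2 332 332 2 2 2, which concatenate to the answer.

23323322332332223323322332332222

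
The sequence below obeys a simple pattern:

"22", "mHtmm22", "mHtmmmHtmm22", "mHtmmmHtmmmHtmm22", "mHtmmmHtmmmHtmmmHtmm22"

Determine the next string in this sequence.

mHtmmmHtmmmHtmmmHtmmmHtmm22

Every step adds mHtmm at the front: s(k+1) = mHtmm·s(k).
One more step from mHtmmmHtmmmHtmmmHtmm22 gives the answer.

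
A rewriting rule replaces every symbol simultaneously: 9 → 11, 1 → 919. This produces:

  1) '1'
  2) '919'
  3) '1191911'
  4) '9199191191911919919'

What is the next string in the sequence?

Rewriting the 19 symbols of 9199191191911919919 one by one yields 11 919 11 11 919 11 919 919 11 919 11 919 919 11 919 11 11 919 11; concatenated:

11919111191911919919119191191991911919111191911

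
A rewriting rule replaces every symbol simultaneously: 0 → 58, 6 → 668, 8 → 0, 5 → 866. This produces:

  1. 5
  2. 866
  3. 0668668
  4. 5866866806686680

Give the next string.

866066866806686680586686680668668058

Replace each of the 16 characters of 5866866806686680 in place — 866 0 668 668 0 668 668 0 58 668 668 0 668 668 0 58 — and concatenate.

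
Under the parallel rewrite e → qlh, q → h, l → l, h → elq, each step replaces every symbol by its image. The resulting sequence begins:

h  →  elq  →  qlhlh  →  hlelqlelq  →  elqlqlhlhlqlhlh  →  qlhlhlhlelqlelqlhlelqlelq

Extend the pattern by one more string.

Rewriting the 25 symbols of qlhlhlhlelqlelqlhlelqlelq one by one yields h l elq l elq l elq l qlh l h l qlh l h l elq l qlh l h l qlh l h; concatenated:

hlelqlelqlelqlqlhlhlqlhlhlelqlqlhlhlqlhlh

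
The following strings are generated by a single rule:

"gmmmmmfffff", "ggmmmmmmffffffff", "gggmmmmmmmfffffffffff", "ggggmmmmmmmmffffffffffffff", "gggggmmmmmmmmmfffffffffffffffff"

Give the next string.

ggggggmmmmmmmmmmffffffffffffffffffff

Each string has the form g^{n-1} m^{n+3} f^{3n-1}, where the shown terms are n = 2, 3, 4, 5, 6.
For the next term, n = 7, so the run lengths are 6, 10, 20.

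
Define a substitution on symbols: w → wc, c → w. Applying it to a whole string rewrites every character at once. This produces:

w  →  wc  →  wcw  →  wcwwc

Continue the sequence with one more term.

Expanding wcwwc: w→wc, c→w, w→wc, w→wc, c→w. Concatenated: wc w wc wc w.

wcwwcwcw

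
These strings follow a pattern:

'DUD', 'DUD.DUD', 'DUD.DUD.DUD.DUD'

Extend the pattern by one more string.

Every step duplicates the string with '.' between the halves.
So the next term is two copies of DUD.DUD.DUD.DUD with '.' between the halves.

DUD.DUD.DUD.DUD.DUD.DUD.DUD.DUD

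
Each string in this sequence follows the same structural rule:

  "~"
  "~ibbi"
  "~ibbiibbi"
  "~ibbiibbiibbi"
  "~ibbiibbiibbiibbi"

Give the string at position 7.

Each term is the previous one with ibbi appended.
From ~ibbiibbiibbiibbi, 2 further steps: ~ibbiibbiibbiibbi → ~ibbiibbiibbiibbiibbi → (answer).

~ibbiibbiibbiibbiibbiibbi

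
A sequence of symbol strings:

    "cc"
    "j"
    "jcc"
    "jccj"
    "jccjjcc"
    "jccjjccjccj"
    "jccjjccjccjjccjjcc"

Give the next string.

This is a Fibonacci-style word recurrence s(k) = s(k−1)·s(k−2): e.g. j·cc = jcc.
The next term joins jccjjccjccjjccjjcc and jccjjccjccj.

jccjjccjccjjccjjccjccjjccjccj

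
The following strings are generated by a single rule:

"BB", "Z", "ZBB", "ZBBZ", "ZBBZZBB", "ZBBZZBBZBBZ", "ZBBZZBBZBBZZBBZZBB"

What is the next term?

ZBBZZBBZBBZZBBZZBBZBBZZBBZBBZ

Each term (from the third on) is the previous term followed by the one before it: term 3 = Z·BB = ZBB.
So term 8 is ZBBZZBBZBBZZBBZZBB·ZBBZZBBZBBZ.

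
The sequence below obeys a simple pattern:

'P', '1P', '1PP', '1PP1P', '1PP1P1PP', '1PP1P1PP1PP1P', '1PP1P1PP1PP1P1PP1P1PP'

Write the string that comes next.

1PP1P1PP1PP1P1PP1P1PP1PP1P1PP1PP1P

Each term (from the third on) is the previous term followed by the one before it: term 3 = 1P·P = 1PP.
Continuing: 1PP1P1PP1PP1P1PP1P1PP · 1PP1P1PP1PP1P gives term 8.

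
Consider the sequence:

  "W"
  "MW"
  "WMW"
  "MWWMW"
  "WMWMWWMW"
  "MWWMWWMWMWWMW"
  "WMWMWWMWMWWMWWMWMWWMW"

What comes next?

This is a Fibonacci-style word recurrence s(k) = s(k−2)·s(k−1): e.g. W·MW = WMW.
The next term joins MWWMWWMWMWWMW and WMWMWWMWMWWMWWMWMWWMW.

MWWMWWMWMWWMWWMWMWWMWMWWMWWMWMWWMW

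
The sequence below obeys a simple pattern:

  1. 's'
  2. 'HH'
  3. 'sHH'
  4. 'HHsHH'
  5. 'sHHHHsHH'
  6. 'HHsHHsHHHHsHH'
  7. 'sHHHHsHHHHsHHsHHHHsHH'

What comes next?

HHsHHsHHHHsHHsHHHHsHHHHsHHsHHHHsHH

From term 3 onward, concatenate the second-to-last term with the last: s·HH = sHH, HH·sHH = HHsHH, …
The next term joins HHsHHsHHHHsHH and sHHHHsHHHHsHHsHHHHsHH.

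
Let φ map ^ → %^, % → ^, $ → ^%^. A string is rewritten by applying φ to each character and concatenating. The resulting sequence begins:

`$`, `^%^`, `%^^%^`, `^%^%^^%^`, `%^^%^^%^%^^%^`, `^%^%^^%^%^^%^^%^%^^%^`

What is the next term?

Applying the rule to each of the 21 symbols of ^%^%^^%^%^^%^^%^%^^%^ gives the pieces %^ ^ %^ ^ %^ %^ ^ %^ ^ %^ %^ ^ %^ %^ ^ %^ ^ %^ %^ ^ %^, which concatenate to the answer.

%^^%^^%^%^^%^^%^%^^%^%^^%^^%^%^^%^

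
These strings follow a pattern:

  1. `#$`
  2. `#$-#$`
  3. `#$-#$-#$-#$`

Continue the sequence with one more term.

#$-#$-#$-#$-#$-#$-#$-#$

Every step duplicates the string with '-' between the halves.
One more doubling of #$-#$-#$-#$ gives the answer.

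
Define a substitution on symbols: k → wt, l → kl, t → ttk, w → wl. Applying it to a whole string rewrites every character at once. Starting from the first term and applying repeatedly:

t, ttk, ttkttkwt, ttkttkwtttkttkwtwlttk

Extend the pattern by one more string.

ttkttkwtttkttkwtwlttkttkttkwtttkttkwtwlttkwlklttkttkwt

Replace each of the 21 characters of ttkttkwtttkttkwtwlttk in place — ttk ttk wt ttk ttk wt wl ttk ttk ttk wt ttk ttk wt wl ttk wl kl ttk ttk wt — and concatenate.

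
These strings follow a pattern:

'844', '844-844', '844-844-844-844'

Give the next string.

844-844-844-844-844-844-844-844

Every step duplicates the string with '-' between the halves.
One more doubling of 844-844-844-844 gives the answer.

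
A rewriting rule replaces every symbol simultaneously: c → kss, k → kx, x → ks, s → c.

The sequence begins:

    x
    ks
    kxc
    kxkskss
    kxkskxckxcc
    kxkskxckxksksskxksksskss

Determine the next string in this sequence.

kxkskxckxksksskxkskxckxcckxkskxckxcckxcc

φ(kxkskxckxksksskxksksskss) expands symbol-by-symbol to kx ks kx c kx ks kss kx ks kx c kx c c kx ks kx c kx c c kx c c; joining the 24 pieces gives the next term.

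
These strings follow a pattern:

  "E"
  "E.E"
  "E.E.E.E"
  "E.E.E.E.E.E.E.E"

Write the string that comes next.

Each string is two copies of the previous one joined by '.'.
Doubling E.E.E.E.E.E.E.E with '.' between the halves:

E.E.E.E.E.E.E.E.E.E.E.E.E.E.E.E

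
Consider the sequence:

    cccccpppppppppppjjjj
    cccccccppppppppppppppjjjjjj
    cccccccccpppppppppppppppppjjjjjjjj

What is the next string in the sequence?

The n-th term is 2n-1 c's then 3n+2 p's then 2n-2 j's, where the shown terms are n = 3, 4, 5.
For the next term, n = 6, so the run lengths are 11, 20, 10.

cccccccccccppppppppppppppppppppjjjjjjjjjj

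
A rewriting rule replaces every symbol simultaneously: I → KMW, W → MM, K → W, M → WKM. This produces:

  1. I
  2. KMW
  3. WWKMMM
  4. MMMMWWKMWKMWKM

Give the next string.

Rewriting the 14 symbols of MMMMWWKMWKMWKM one by one yields WKM WKM WKM WKM MM MM W WKM MM W WKM MM W WKM; concatenated:

WKMWKMWKMWKMMMMMWWKMMMWWKMMMWWKM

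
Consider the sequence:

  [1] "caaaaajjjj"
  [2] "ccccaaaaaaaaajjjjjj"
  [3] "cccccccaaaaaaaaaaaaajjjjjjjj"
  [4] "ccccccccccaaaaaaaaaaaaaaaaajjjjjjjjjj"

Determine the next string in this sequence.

cccccccccccccaaaaaaaaaaaaaaaaaaaaajjjjjjjjjjjj

Reading off run lengths: c runs 1, 4, 7, 10; a runs 5, 9, 13, 17; j runs 4, 6, 8, 10 — each is linear in n (n = 1, 2, …).
For the next term, n = 5, so the run lengths are 13, 21, 12.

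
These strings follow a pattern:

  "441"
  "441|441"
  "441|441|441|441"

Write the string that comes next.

Every step duplicates the string with '|' between the halves.
One more doubling of 441|441|441|441 gives the answer.

441|441|441|441|441|441|441|441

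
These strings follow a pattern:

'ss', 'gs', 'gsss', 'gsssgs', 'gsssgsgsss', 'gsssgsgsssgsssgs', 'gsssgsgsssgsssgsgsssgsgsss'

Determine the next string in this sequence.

Each term (from the third on) is the previous term followed by the one before it: term 3 = gs·ss = gsss.
So term 8 is gsssgsgsssgsssgsgsssgsgsss·gsssgsgsssgsssgs.

gsssgsgsssgsssgsgsssgsgsssgsssgsgsssgsssgs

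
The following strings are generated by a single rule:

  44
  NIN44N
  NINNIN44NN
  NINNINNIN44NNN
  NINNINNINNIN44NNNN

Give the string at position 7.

Every step adds NIN to the front and N to the end of the previous string.
From NINNINNINNIN44NNNN, 2 further steps: NINNINNINNIN44NNNN → NINNINNINNINNIN44NNNNN → (answer).

NINNINNINNINNINNIN44NNNNNN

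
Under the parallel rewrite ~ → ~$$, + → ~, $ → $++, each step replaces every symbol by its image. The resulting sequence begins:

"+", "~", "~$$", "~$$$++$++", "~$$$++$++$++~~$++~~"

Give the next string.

Replace each of the 19 characters of ~$$$++$++$++~~$++~~ in place — ~$$ $++ $++ $++ ~ ~ $++ ~ ~ $++ ~ ~ ~$$ ~$$ $++ ~ ~ ~$$ ~$$ — and concatenate.

~$$$++$++$++~~$++~~$++~~~$$~$$$++~~~$$~$$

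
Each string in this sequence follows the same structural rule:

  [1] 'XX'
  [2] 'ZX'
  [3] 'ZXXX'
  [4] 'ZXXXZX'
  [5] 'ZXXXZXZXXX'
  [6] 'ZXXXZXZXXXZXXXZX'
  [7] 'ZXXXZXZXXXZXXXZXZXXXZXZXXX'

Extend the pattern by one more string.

ZXXXZXZXXXZXXXZXZXXXZXZXXXZXXXZXZXXXZXXXZX

Each term (from the third on) is the previous term followed by the one before it: term 3 = ZX·XX = ZXXX.
Continuing: ZXXXZXZXXXZXXXZXZXXXZXZXXX · ZXXXZXZXXXZXXXZX gives term 8.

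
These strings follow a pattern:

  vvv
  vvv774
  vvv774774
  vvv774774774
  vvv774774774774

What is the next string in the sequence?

vvv774774774774774

Every step adds 774 to the end: s(k+1) = s(k)·774.
So the next term is vvv774774774774·774.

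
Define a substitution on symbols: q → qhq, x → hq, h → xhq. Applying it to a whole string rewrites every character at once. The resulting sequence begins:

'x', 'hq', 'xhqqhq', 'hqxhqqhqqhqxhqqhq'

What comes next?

xhqqhqhqxhqqhqqhqxhqqhqqhqxhqqhqhqxhqqhqqhqxhqqhq

φ(hqxhqqhqqhqxhqqhq) expands symbol-by-symbol to xhq qhq hq xhq qhq qhq xhq qhq qhq xhq qhq hq xhq qhq qhq xhq qhq; joining the 17 pieces gives the next term.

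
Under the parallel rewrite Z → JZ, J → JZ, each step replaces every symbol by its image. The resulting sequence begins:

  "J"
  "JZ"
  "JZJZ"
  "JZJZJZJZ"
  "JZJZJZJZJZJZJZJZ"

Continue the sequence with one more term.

JZJZJZJZJZJZJZJZJZJZJZJZJZJZJZJZ

Replace each of the 16 characters of JZJZJZJZJZJZJZJZ in place — JZ JZ JZ JZ JZ JZ JZ JZ JZ JZ JZ JZ JZ JZ JZ JZ — and concatenate.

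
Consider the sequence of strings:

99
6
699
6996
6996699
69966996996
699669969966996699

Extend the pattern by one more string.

From term 3 onward, concatenate the last term with the second-to-last: 6·99 = 699, 699·6 = 6996, …
So term 8 is 699669969966996699·69966996996.

69966996996699669969966996996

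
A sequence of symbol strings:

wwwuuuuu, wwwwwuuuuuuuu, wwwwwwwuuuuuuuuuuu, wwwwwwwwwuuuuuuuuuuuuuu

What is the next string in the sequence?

Term n consists of 2n-1 w's, followed by 3n-1 u's, where the shown terms are n = 2, 3, 4, 5.
For the next term, n = 6, so the run lengths are 11, 17.

wwwwwwwwwwwuuuuuuuuuuuuuuuuu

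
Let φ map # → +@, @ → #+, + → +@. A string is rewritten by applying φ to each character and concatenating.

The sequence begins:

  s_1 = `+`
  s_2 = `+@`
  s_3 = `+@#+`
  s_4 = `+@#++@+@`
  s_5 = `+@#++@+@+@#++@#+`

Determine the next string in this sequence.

+@#++@+@+@#++@#++@#++@+@+@#++@+@

φ(+@#++@+@+@#++@#+) expands symbol-by-symbol to +@ #+ +@ +@ +@ #+ +@ #+ +@ #+ +@ +@ +@ #+ +@ +@; joining the 16 pieces gives the next term.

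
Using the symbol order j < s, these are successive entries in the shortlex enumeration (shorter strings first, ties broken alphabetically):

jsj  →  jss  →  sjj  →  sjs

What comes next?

ssj

The successor of sjs increments the rightmost position that isn't already s and resets every position after it to j.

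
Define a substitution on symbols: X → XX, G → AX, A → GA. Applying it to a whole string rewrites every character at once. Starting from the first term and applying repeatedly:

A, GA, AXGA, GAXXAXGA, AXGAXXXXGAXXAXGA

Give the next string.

Applying the rule to each of the 16 symbols of AXGAXXXXGAXXAXGA gives the pieces GA XX AX GA XX XX XX XX AX GA XX XX GA XX AX GA, which concatenate to the answer.

GAXXAXGAXXXXXXXXAXGAXXXXGAXXAXGA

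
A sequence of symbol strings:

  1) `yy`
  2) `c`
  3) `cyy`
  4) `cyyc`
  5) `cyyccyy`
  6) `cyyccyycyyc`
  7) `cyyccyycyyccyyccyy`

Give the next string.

Each term (from the third on) is the previous term followed by the one before it: term 3 = c·yy = cyy.
Continuing: cyyccyycyyccyyccyy · cyyccyycyyc gives term 8.

cyyccyycyyccyyccyycyyccyycyyc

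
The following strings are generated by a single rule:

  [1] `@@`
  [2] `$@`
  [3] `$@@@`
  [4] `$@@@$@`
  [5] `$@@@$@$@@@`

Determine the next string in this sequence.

Each term (from the third on) is the previous term followed by the one before it: term 3 = $@·@@ = $@@@.
So term 6 is $@@@$@$@@@·$@@@$@.

$@@@$@$@@@$@@@$@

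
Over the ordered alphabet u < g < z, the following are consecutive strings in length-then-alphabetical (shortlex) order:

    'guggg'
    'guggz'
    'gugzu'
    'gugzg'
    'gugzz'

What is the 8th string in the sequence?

Stepping forward 3 times from gugzz: gugzz → guzuu → guzug, then the target.

guzuz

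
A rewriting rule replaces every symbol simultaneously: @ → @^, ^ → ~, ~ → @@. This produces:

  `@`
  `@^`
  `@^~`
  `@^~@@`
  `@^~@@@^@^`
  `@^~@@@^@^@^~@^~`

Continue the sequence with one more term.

Applying the rule to each of the 15 symbols of @^~@@@^@^@^~@^~ gives the pieces @^ ~ @@ @^ @^ @^ ~ @^ ~ @^ ~ @@ @^ ~ @@, which concatenate to the answer.

@^~@@@^@^@^~@^~@^~@@@^~@@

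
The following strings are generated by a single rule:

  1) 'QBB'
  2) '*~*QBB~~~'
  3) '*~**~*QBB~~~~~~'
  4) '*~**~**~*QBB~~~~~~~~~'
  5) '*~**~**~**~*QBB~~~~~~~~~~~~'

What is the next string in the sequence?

s(k+1) = *~*·s(k)·~~~, so each term gains *~* as a prefix and ~~~ as a suffix.
Applying this once more to *~**~**~**~*QBB~~~~~~~~~~~~:

*~**~**~**~**~*QBB~~~~~~~~~~~~~~~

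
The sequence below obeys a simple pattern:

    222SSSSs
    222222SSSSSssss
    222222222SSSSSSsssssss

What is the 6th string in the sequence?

222222222222222222SSSSSSSSSssssssssssssssss

Each string has the form 2^{3n} S^{n+3} s^{3n-2} (n = 1, 2, …).
At n = 6 the blocks have lengths 18, 9, 16.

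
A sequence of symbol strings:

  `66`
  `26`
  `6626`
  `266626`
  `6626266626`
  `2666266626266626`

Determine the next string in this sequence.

From term 3 onward, concatenate the second-to-last term with the last: 66·26 = 6626, 26·6626 = 266626, …
The next term joins 6626266626 and 2666266626266626.

66262666262666266626266626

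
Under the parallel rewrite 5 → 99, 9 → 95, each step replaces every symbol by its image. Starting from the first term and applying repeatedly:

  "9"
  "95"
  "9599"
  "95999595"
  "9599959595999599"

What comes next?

φ(9599959595999599) expands symbol-by-symbol to 95 99 95 95 95 99 95 99 95 99 95 95 95 99 95 95; joining the 16 pieces gives the next term.

95999595959995999599959595999595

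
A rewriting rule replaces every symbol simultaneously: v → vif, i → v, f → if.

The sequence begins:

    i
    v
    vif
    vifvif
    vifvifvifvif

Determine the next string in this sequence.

Rewriting each symbol of vifvifvifvif: v→vif, i→v, f→if, v→vif, i→v, f→if, v→vif, i→v, f→if, v→vif, i→v, f→if, which concatenates to vif v if vif v if vif v if vif v if.

vifvifvifvifvifvifvifvif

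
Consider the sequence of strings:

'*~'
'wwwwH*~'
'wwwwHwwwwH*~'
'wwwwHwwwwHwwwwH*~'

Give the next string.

The strings grow by a fixed prefix wwwwH each time.
Applying this once more to wwwwHwwwwHwwwwH*~:

wwwwHwwwwHwwwwHwwwwH*~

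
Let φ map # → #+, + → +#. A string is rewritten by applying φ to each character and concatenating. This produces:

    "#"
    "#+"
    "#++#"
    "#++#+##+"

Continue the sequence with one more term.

#++#+##++##+#++#

Rewriting each symbol of #++#+##+: #→#+, +→+#, +→+#, #→#+, +→+#, #→#+, #→#+, +→+#, which concatenates to #+ +# +# #+ +# #+ #+ +#.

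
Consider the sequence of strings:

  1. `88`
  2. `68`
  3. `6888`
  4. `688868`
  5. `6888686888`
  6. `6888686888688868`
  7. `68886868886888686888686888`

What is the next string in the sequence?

From term 3 onward, concatenate the last term with the second-to-last: 68·88 = 6888, 6888·68 = 688868, …
The next term joins 68886868886888686888686888 and 6888686888688868.

688868688868886868886868886888686888688868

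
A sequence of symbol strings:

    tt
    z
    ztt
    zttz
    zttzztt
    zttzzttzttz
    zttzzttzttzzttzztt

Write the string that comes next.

zttzzttzttzzttzzttzttzzttzttz

From term 3 onward, concatenate the last term with the second-to-last: z·tt = ztt, ztt·z = zttz, …
The next term joins zttzzttzttzzttzztt and zttzzttzttz.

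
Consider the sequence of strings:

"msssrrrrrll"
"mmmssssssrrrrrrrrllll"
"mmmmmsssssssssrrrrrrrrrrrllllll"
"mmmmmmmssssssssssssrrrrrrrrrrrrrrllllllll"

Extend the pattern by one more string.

mmmmmmmmmsssssssssssssssrrrrrrrrrrrrrrrrrllllllllll

The n-th term is 2n-1 m's then 3n s's then 3n+2 r's then 2n l's (n = 1, 2, …).
Setting n = 5 gives 9, 15, 17, 10 characters in each block.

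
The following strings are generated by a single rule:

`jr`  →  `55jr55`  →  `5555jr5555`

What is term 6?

5555555555jr5555555555

Every step adds 55 to the front and 55 to the end of the previous string.
From 5555jr5555, 3 further steps: 5555jr5555 → 555555jr555555 → 55555555jr55555555 → (answer).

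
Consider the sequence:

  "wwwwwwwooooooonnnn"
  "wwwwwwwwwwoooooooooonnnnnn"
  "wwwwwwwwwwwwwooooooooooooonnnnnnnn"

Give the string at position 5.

wwwwwwwwwwwwwwwwwwwooooooooooooooooooonnnnnnnnnnnn

Term n consists of 3n+1 w's, followed by 3n+1 o's, followed by 2n n's, where the shown terms are n = 2, 3, 4.
Setting n = 6 gives 19, 19, 12 characters in each block.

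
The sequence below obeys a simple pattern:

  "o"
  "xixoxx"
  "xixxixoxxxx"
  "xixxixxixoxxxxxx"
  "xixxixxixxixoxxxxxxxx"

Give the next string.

Every step adds xix to the front and xx to the end of the previous string.
So the next term is xix·xixxixxixxixoxxxxxxxx·xx.

xixxixxixxixxixoxxxxxxxxxx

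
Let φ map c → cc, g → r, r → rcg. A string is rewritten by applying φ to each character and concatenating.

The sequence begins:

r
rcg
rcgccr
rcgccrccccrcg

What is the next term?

Replace each of the 13 characters of rcgccrccccrcg in place — rcg cc r cc cc rcg cc cc cc cc rcg cc r — and concatenate.

rcgccrccccrcgccccccccrcgccr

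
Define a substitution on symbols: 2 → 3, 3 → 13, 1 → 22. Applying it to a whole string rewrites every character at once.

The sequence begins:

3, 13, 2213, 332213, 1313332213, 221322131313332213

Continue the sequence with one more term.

332213332213221322131313332213

Applying the rule to each of the 18 symbols of 221322131313332213 gives the pieces 3 3 22 13 3 3 22 13 22 13 22 13 13 13 3 3 22 13, which concatenate to the answer.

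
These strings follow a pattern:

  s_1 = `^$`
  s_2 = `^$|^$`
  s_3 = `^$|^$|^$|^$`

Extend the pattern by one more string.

^$|^$|^$|^$|^$|^$|^$|^$

Every step duplicates the string with '|' between the halves.
One more doubling of ^$|^$|^$|^$ gives the answer.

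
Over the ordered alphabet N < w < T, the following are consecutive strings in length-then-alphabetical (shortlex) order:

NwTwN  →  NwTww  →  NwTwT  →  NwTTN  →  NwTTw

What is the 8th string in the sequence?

Continuing the enumeration 3 steps past NwTTw: NwTTw → NwTTT → NTNNN → (answer).

NTNNw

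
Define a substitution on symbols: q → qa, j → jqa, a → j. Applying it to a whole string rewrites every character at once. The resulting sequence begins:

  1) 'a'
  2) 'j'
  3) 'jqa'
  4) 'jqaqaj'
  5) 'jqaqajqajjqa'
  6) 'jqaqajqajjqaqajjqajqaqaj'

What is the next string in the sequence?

jqaqajqajjqaqajjqajqaqajqajjqajqaqajjqaqajqajjqa

φ(jqaqajqajjqaqajjqajqaqaj) expands symbol-by-symbol to jqa qa j qa j jqa qa j jqa jqa qa j qa j jqa jqa qa j jqa qa j qa j jqa; joining the 24 pieces gives the next term.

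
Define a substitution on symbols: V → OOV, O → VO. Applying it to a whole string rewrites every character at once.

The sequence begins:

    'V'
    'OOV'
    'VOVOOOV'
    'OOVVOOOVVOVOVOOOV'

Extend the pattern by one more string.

Applying the rule to each of the 17 symbols of OOVVOOOVVOVOVOOOV gives the pieces VO VO OOV OOV VO VO VO OOV OOV VO OOV VO OOV VO VO VO OOV, which concatenate to the answer.

VOVOOOVOOVVOVOVOOOVOOVVOOOVVOOOVVOVOVOOOV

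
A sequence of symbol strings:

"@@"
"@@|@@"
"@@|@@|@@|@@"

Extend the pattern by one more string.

s(k+1) = s(k)·|·s(k) — each term doubles the last with '|' between the halves.
One more doubling of @@|@@|@@|@@ gives the answer.

@@|@@|@@|@@|@@|@@|@@|@@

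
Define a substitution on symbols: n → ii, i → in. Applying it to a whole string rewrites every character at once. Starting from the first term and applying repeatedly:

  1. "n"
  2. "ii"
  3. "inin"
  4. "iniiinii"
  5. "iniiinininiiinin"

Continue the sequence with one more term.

iniiinininiiiniiiniiinininiiinii

φ(iniiinininiiinin) expands symbol-by-symbol to in ii in in in ii in ii in ii in in in ii in ii; joining the 16 pieces gives the next term.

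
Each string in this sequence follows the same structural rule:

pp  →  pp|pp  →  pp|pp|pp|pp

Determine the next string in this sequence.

Each string is two copies of the previous one joined by '|'.
Doubling pp|pp|pp|pp with '|' between the halves:

pp|pp|pp|pp|pp|pp|pp|pp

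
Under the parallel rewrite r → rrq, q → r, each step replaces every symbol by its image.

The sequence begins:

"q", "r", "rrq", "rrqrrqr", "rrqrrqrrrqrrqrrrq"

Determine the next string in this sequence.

rrqrrqrrrqrrqrrrqrrqrrqrrrqrrqrrrqrrqrrqr

Replace each of the 17 characters of rrqrrqrrrqrrqrrrq in place — rrq rrq r rrq rrq r rrq rrq rrq r rrq rrq r rrq rrq rrq r — and concatenate.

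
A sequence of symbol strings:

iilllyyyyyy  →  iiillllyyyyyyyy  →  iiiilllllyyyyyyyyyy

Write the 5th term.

Term n consists of n-1 i's, followed by n l's, followed by 2n y's, where the shown terms are n = 3, 4, 5.
For term 5, n = 7, so the run lengths are 6, 7, 14.

iiiiiilllllllyyyyyyyyyyyyyy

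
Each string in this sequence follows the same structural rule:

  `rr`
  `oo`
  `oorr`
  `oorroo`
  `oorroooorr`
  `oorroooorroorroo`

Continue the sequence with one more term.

This is a Fibonacci-style word recurrence s(k) = s(k−1)·s(k−2): e.g. oo·rr = oorr.
Continuing: oorroooorroorroo · oorroooorr gives term 7.

oorroooorroorroooorroooorr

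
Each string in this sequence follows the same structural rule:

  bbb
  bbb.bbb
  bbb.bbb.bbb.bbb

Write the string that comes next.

bbb.bbb.bbb.bbb.bbb.bbb.bbb.bbb

s(k+1) = s(k)·.·s(k) — each term doubles the last with '.' between the halves.
One more doubling of bbb.bbb.bbb.bbb gives the answer.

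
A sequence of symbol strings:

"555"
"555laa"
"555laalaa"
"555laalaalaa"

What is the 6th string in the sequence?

555laalaalaalaalaa

Each term is the previous one with laa appended.
From 555laalaalaa, 2 further steps: 555laalaalaa → 555laalaalaalaa → (answer).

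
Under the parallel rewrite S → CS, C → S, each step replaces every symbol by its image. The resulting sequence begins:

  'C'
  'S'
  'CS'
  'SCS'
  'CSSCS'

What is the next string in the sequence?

SCSCSSCS

Expanding CSSCS: C→S, S→CS, S→CS, C→S, S→CS. Concatenated: S CS CS S CS.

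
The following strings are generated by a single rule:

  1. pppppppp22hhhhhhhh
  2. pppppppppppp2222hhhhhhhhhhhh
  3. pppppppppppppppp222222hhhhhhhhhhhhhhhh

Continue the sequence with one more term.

pppppppppppppppppppp22222222hhhhhhhhhhhhhhhhhhhh

Term n consists of 4n p's, followed by 2n-2 2's, followed by 4n h's, where the shown terms are n = 2, 3, 4.
For the next term, n = 5, so the run lengths are 20, 8, 20.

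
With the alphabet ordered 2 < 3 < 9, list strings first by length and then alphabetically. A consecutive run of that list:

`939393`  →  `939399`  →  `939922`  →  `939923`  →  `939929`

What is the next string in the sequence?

939932

The successor of 939929 increments the rightmost position that isn't already 9 and resets every position after it to 2.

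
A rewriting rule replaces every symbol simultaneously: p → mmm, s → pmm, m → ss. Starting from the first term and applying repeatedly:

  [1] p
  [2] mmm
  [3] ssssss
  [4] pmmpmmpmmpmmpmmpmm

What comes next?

Rewriting the 18 symbols of pmmpmmpmmpmmpmmpmm one by one yields mmm ss ss mmm ss ss mmm ss ss mmm ss ss mmm ss ss mmm ss ss; concatenated:

mmmssssmmmssssmmmssssmmmssssmmmssssmmmssss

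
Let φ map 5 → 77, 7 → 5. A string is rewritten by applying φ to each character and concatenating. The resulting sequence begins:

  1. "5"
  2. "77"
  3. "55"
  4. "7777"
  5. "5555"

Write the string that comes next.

Apply φ to 5555 symbol by symbol: 5→77, 5→77, 5→77, 5→77; joined: 77 77 77 77.

77777777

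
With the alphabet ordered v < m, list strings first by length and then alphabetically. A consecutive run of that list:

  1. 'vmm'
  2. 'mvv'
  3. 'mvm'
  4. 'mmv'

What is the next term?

mmm

Find the rightmost character of mmv below m, bump it to the next letter, and reset everything to its right to v.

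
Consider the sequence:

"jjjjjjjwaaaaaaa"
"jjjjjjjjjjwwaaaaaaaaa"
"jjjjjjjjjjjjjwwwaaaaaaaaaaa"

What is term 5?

jjjjjjjjjjjjjjjjjjjwwwwwaaaaaaaaaaaaaaa

Reading off run lengths: j runs 7, 10, 13; w runs 1, 2, 3; a runs 7, 9, 11 — each is linear in n, where the shown terms are n = 3, 4, 5.
At n = 7 the blocks have lengths 19, 5, 15.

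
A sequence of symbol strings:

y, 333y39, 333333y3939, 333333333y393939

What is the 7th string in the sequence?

333333333333333333y393939393939

Every step adds 333 to the front and 39 to the end of the previous string.
From 333333333y393939, 3 further steps: 333333333y393939 → 333333333333y39393939 → 333333333333333y3939393939 → (answer).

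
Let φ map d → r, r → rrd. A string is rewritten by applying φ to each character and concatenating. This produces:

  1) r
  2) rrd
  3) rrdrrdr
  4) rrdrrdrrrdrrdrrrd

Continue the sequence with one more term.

Rewriting the 17 symbols of rrdrrdrrrdrrdrrrd one by one yields rrd rrd r rrd rrd r rrd rrd rrd r rrd rrd r rrd rrd rrd r; concatenated:

rrdrrdrrrdrrdrrrdrrdrrdrrrdrrdrrrdrrdrrdr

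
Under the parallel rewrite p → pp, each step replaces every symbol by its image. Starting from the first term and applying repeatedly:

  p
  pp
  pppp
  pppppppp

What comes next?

pppppppppppppppp

Apply φ to pppppppp symbol by symbol: p→pp, p→pp, p→pp, p→pp, p→pp, p→pp, p→pp, p→pp; joined: pp pp pp pp pp pp pp pp.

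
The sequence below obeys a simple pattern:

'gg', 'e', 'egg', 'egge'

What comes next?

From term 3 onward, concatenate the last term with the second-to-last: e·gg = egg, egg·e = egge, …
The next term joins egge and egg.

eggeegg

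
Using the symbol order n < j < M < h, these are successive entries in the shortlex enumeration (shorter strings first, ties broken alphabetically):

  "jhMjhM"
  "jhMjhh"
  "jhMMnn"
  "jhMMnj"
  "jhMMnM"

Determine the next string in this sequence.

The successor of jhMMnM increments the rightmost position that isn't already h and resets every position after it to n.

jhMMnh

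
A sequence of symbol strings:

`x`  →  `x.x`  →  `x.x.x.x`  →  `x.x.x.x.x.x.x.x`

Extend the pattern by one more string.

s(k+1) = s(k)·.·s(k) — each term doubles the last with '.' between the halves.
So the next term is two copies of x.x.x.x.x.x.x.x with '.' between the halves.

x.x.x.x.x.x.x.x.x.x.x.x.x.x.x.x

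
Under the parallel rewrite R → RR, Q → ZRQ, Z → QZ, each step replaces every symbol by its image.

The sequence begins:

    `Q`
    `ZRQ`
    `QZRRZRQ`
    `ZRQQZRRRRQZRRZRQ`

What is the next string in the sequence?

Rewriting the 16 symbols of ZRQQZRRRRQZRRZRQ one by one yields QZ RR ZRQ ZRQ QZ RR RR RR RR ZRQ QZ RR RR QZ RR ZRQ; concatenated:

QZRRZRQZRQQZRRRRRRRRZRQQZRRRRQZRRZRQ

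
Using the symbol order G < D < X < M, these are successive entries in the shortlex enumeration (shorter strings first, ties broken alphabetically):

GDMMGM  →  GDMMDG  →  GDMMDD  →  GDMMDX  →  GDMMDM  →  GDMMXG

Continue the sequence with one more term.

Treat GDMMXG as a base-4 numeral over the given alphabet and add one, carrying through any trailing M's.

GDMMXD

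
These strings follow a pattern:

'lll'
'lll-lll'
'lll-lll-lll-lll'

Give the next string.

lll-lll-lll-lll-lll-lll-lll-lll

Every step duplicates the string with '-' between the halves.
So the next term is two copies of lll-lll-lll-lll with '-' between the halves.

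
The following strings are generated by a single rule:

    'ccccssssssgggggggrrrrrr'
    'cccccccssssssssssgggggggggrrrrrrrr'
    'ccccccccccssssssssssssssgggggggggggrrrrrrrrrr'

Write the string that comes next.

cccccccccccccssssssssssssssssssgggggggggggggrrrrrrrrrrrr

Reading off run lengths: c runs 4, 7, 10; s runs 6, 10, 14; g runs 7, 9, 11; r runs 6, 8, 10 — each is linear in n, where the shown terms are n = 2, 3, 4.
At n = 5 the blocks have lengths 13, 18, 13, 12.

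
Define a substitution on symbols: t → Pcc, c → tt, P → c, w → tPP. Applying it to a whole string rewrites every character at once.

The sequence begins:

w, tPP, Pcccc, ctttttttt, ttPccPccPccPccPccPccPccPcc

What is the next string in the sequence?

φ(ttPccPccPccPccPccPccPccPcc) expands symbol-by-symbol to Pcc Pcc c tt tt c tt tt c tt tt c tt tt c tt tt c tt tt c tt tt c tt tt; joining the 26 pieces gives the next term.

PccPcccttttcttttcttttcttttcttttcttttcttttctttt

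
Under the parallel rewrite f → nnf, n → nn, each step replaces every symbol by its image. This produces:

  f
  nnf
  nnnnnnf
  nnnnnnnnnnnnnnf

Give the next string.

Applying the rule to each of the 15 symbols of nnnnnnnnnnnnnnf gives the pieces nn nn nn nn nn nn nn nn nn nn nn nn nn nn nnf, which concatenate to the answer.

nnnnnnnnnnnnnnnnnnnnnnnnnnnnnnf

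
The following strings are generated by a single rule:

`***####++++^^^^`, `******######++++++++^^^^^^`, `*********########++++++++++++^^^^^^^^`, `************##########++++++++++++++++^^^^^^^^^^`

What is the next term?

The n-th term is 3n *'s then 2n+2 #'s then 4n +'s then 2n+2 ^'s (n = 1, 2, …).
Setting n = 5 gives 15, 12, 20, 12 characters in each block.

***************############++++++++++++++++++++^^^^^^^^^^^^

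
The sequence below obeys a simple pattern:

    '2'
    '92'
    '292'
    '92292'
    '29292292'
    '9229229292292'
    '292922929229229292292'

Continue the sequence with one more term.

This is a Fibonacci-style word recurrence s(k) = s(k−2)·s(k−1): e.g. 2·92 = 292.
Continuing: 9229229292292 · 292922929229229292292 gives term 8.

9229229292292292922929229229292292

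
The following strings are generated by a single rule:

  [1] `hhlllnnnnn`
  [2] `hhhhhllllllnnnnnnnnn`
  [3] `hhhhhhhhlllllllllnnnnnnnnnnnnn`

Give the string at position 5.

hhhhhhhhhhhhhhlllllllllllllllnnnnnnnnnnnnnnnnnnnnn

Each string has the form h^{3n-1} l^{3n} n^{4n+1} (n = 1, 2, …).
For term 5, n = 5, so the run lengths are 14, 15, 21.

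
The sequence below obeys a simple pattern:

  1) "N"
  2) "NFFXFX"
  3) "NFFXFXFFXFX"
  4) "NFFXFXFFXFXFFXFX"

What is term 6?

The strings grow by a fixed suffix FFXFX each time.
From NFFXFXFFXFXFFXFX, 2 further steps: NFFXFXFFXFXFFXFX → NFFXFXFFXFXFFXFXFFXFX → (answer).

NFFXFXFFXFXFFXFXFFXFXFFXFX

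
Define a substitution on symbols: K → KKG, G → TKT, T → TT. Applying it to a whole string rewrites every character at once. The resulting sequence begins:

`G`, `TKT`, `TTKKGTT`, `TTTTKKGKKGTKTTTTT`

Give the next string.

Rewriting the 17 symbols of TTTTKKGKKGTKTTTTT one by one yields TT TT TT TT KKG KKG TKT KKG KKG TKT TT KKG TT TT TT TT TT; concatenated:

TTTTTTTTKKGKKGTKTKKGKKGTKTTTKKGTTTTTTTTTT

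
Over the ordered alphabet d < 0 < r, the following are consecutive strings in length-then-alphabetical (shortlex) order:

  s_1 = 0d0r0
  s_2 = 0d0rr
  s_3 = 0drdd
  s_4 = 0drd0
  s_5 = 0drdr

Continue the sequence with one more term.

Treat 0drdr as a base-3 numeral over the given alphabet and add one, carrying through any trailing r's.

0dr0d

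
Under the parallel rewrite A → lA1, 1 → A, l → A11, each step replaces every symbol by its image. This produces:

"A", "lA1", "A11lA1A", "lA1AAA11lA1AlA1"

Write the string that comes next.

A11lA1AlA1lA1lA1AAA11lA1AlA1A11lA1A

Replace each of the 15 characters of lA1AAA11lA1AlA1 in place — A11 lA1 A lA1 lA1 lA1 A A A11 lA1 A lA1 A11 lA1 A — and concatenate.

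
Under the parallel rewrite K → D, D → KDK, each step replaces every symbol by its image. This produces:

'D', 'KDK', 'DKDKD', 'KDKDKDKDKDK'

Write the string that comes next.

Apply φ to KDKDKDKDKDK symbol by symbol: K→D, D→KDK, K→D, D→KDK, K→D, D→KDK, K→D, D→KDK, K→D, D→KDK, K→D; joined: D KDK D KDK D KDK D KDK D KDK D.

DKDKDKDKDKDKDKDKDKDKD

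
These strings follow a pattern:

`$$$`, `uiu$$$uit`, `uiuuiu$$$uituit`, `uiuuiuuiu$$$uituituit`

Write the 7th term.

s(k+1) = uiu·s(k)·uit, so each term gains uiu as a prefix and uit as a suffix.
From uiuuiuuiu$$$uituituit, 3 further steps: uiuuiuuiu$$$uituituit → uiuuiuuiuuiu$$$uituituituit → uiuuiuuiuuiuuiu$$$uituituituituit → (answer).

uiuuiuuiuuiuuiuuiu$$$uituituituituituit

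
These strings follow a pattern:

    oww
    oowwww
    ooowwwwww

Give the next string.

Each string has the form o^{n} w^{2n} (n = 1, 2, …).
For the next term, n = 4, so the run lengths are 4, 8.

oooowwwwwwww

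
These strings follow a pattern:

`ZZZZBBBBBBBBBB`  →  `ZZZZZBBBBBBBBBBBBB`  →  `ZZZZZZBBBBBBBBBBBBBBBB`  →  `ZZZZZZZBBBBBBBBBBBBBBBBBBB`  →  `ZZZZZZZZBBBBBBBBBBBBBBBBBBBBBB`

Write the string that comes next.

Reading off run lengths: Z runs 4, 5, 6, 7, 8; B runs 10, 13, 16, 19, 22 — each is linear in n, where the shown terms are n = 3, 4, 5, 6, 7.
At n = 8 the blocks have lengths 9, 25.

ZZZZZZZZZBBBBBBBBBBBBBBBBBBBBBBBBB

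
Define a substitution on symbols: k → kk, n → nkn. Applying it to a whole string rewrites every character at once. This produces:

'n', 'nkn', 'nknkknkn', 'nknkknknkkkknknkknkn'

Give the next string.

Applying the rule to each of the 20 symbols of nknkknknkkkknknkknkn gives the pieces nkn kk nkn kk kk nkn kk nkn kk kk kk kk nkn kk nkn kk kk nkn kk nkn, which concatenate to the answer.

nknkknknkkkknknkknknkkkkkkkknknkknknkkkknknkknkn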